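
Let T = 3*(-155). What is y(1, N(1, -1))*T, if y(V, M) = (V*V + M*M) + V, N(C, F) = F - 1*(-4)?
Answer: -5115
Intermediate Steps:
N(C, F) = 4 + F (N(C, F) = F + 4 = 4 + F)
y(V, M) = V + M**2 + V**2 (y(V, M) = (V**2 + M**2) + V = (M**2 + V**2) + V = V + M**2 + V**2)
T = -465
y(1, N(1, -1))*T = (1 + (4 - 1)**2 + 1**2)*(-465) = (1 + 3**2 + 1)*(-465) = (1 + 9 + 1)*(-465) = 11*(-465) = -5115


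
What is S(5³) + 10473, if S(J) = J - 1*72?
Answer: 10526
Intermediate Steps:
S(J) = -72 + J (S(J) = J - 72 = -72 + J)
S(5³) + 10473 = (-72 + 5³) + 10473 = (-72 + 125) + 10473 = 53 + 10473 = 10526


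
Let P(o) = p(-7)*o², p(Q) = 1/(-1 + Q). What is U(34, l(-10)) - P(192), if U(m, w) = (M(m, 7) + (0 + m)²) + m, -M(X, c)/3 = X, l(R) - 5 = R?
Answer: 5696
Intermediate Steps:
l(R) = 5 + R
M(X, c) = -3*X
P(o) = -o²/8 (P(o) = o²/(-1 - 7) = o²/(-8) = -o²/8)
U(m, w) = m² - 2*m (U(m, w) = (-3*m + (0 + m)²) + m = (-3*m + m²) + m = (m² - 3*m) + m = m² - 2*m)
U(34, l(-10)) - P(192) = 34*(-2 + 34) - (-1)*192²/8 = 34*32 - (-1)*36864/8 = 1088 - 1*(-4608) = 1088 + 4608 = 5696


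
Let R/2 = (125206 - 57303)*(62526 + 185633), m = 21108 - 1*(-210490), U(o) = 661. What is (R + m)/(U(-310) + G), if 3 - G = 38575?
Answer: -33701712752/37911 ≈ -8.8897e+5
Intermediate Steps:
G = -38572 (G = 3 - 1*38575 = 3 - 38575 = -38572)
m = 231598 (m = 21108 + 210490 = 231598)
R = 33701481154 (R = 2*((125206 - 57303)*(62526 + 185633)) = 2*(67903*248159) = 2*16850740577 = 33701481154)
(R + m)/(U(-310) + G) = (33701481154 + 231598)/(661 - 38572) = 33701712752/(-37911) = 33701712752*(-1/37911) = -33701712752/37911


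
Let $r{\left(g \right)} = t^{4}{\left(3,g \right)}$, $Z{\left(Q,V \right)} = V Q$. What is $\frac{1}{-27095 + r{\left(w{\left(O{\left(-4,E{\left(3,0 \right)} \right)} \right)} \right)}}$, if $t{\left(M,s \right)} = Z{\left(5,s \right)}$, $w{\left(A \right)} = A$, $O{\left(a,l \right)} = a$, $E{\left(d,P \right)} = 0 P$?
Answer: $\frac{1}{132905} \approx 7.5242 \cdot 10^{-6}$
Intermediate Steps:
$E{\left(d,P \right)} = 0$
$Z{\left(Q,V \right)} = Q V$
$t{\left(M,s \right)} = 5 s$
$r{\left(g \right)} = 625 g^{4}$ ($r{\left(g \right)} = \left(5 g\right)^{4} = 625 g^{4}$)
$\frac{1}{-27095 + r{\left(w{\left(O{\left(-4,E{\left(3,0 \right)} \right)} \right)} \right)}} = \frac{1}{-27095 + 625 \left(-4\right)^{4}} = \frac{1}{-27095 + 625 \cdot 256} = \frac{1}{-27095 + 160000} = \frac{1}{132905}$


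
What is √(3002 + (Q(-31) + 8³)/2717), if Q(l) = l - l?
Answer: √22162422282/2717 ≈ 54.792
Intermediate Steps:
Q(l) = 0
√(3002 + (Q(-31) + 8³)/2717) = √(3002 + (0 + 8³)/2717) = √(3002 + (0 + 512)*(1/2717)) = √(3002 + 512*(1/2717)) = √(3002 + 512/2717) = √(8156946/2717) = √22162422282/2717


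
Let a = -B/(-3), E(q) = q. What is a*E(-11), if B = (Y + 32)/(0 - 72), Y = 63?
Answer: 1045/216 ≈ 4.8380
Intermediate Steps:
B = -95/72 (B = (63 + 32)/(0 - 72) = 95/(-72) = 95*(-1/72) = -95/72 ≈ -1.3194)
a = -95/216 (a = -1*(-95/72)/(-3) = (95/72)*(-⅓) = -95/216 ≈ -0.43981)
a*E(-11) = -95/216*(-11) = 1045/216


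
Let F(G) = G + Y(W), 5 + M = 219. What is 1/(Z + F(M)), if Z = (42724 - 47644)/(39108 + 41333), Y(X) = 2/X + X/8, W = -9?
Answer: 5791752/1231277911 ≈ 0.0047039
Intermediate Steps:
M = 214 (M = -5 + 219 = 214)
Y(X) = 2/X + X/8 (Y(X) = 2/X + X*(⅛) = 2/X + X/8)
F(G) = -97/72 + G (F(G) = G + (2/(-9) + (⅛)*(-9)) = G + (2*(-⅑) - 9/8) = G + (-2/9 - 9/8) = G - 97/72 = -97/72 + G)
Z = -4920/80441 ≈ -0.061163
1/(Z + F(M)) = 1/(-4920/80441 + (-97/72 + 214)) = 1/(-4920/80441 + 15311/72) = 1/(1231277911/5791752) = 5791752/1231277911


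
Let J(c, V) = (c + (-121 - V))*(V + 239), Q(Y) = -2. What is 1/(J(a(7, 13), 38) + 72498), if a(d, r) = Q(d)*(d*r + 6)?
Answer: -1/25283 ≈ -3.9552e-5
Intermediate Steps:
a(d, r) = -12 - 2*d*r (a(d, r) = -2*(d*r + 6) = -2*(6 + d*r) = -12 - 2*d*r)
J(c, V) = (239 + V)*(-121 + c - V) (J(c, V) = (-121 + c - V)*(239 + V) = (239 + V)*(-121 + c - V))
1/(J(a(7, 13), 38) + 72498) = 1/((-28919 - 1*38**2 - 360*38 + 239*(-12 - 2*7*13) + 38*(-12 - 2*7*13)) + 72498) = 1/((-28919 - 1*1444 - 13680 + 239*(-12 - 182) + 38*(-12 - 182)) + 72498) = 1/((-28919 - 1444 - 13680 + 239*(-194) + 38*(-194)) + 72498) = 1/((-28919 - 1444 - 13680 - 46366 - 7372) + 72498) = 1/(-97781 + 72498) = 1/(-25283) = -1/25283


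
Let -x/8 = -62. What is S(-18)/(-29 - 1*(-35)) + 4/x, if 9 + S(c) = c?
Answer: -557/124 ≈ -4.4919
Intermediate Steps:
S(c) = -9 + c
x = 496 (x = -8*(-62) = 496)
S(-18)/(-29 - 1*(-35)) + 4/x = (-9 - 18)/(-29 - 1*(-35)) + 4/496 = -27/(-29 + 35) + 4*(1/496) = -27/6 + 1/124 = -27*⅙ + 1/124 = -9/2 + 1/124 = -557/124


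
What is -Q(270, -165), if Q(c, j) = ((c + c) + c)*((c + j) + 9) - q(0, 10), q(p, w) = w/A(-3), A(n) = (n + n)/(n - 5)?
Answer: -276980/3 ≈ -92327.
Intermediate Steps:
A(n) = 2*n/(-5 + n) (A(n) = (2*n)/(-5 + n) = 2*n/(-5 + n))
q(p, w) = 4*w/3 (q(p, w) = w/((2*(-3)/(-5 - 3))) = w/((2*(-3)/(-8))) = w/((2*(-3)*(-1/8))) = w/(3/4) = w*(4/3) = 4*w/3)
Q(c, j) = -40/3 + 3*c*(9 + c + j) (Q(c, j) = ((c + c) + c)*((c + j) + 9) - 4*10/3 = (2*c + c)*(9 + c + j) - 1*40/3 = (3*c)*(9 + c + j) - 40/3 = 3*c*(9 + c + j) - 40/3 = -40/3 + 3*c*(9 + c + j))
-Q(270, -165) = -(-40/3 + 3*270**2 + 27*270 + 3*270*(-165)) = -(-40/3 + 3*72900 + 7290 - 133650) = -(-40/3 + 218700 + 7290 - 133650) = -1*276980/3 = -276980/3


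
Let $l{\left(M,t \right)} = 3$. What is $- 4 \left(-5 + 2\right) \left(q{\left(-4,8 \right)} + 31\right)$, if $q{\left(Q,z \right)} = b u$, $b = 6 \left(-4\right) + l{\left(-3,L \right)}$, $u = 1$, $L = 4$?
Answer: $120$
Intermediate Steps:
$b = -21$ ($b = 6 \left(-4\right) + 3 = -24 + 3 = -21$)
$q{\left(Q,z \right)} = -21$ ($q{\left(Q,z \right)} = \left(-21\right) 1 = -21$)
$- 4 \left(-5 + 2\right) \left(q{\left(-4,8 \right)} + 31\right) = - 4 \left(-5 + 2\right) \left(-21 + 31\right) = \left(-4\right) \left(-3\right) 10 = 12 \cdot 10 = 120$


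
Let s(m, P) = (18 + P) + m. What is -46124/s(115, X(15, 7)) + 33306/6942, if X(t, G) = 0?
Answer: -4048245/11837 ≈ -342.00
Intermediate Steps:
s(m, P) = 18 + P + m
-46124/s(115, X(15, 7)) + 33306/6942 = -46124/(18 + 0 + 115) + 33306/6942 = -46124/133 + 33306*(1/6942) = -46124*1/133 + 427/89 = -46124/133 + 427/89 = -4048245/11837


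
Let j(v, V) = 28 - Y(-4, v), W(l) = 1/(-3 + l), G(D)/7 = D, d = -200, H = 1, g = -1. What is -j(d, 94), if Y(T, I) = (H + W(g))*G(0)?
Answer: -28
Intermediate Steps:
G(D) = 7*D
Y(T, I) = 0 (Y(T, I) = (1 + 1/(-3 - 1))*(7*0) = (1 + 1/(-4))*0 = (1 - ¼)*0 = (¾)*0 = 0)
j(v, V) = 28 (j(v, V) = 28 - 1*0 = 28 + 0 = 28)
-j(d, 94) = -1*28 = -28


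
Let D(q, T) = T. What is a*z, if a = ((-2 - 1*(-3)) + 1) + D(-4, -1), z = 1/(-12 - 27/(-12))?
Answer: -4/39 ≈ -0.10256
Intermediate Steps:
z = -4/39 (z = 1/(-12 - 27*(-1/12)) = 1/(-12 + 9/4) = 1/(-39/4) = -4/39 ≈ -0.10256)
a = 1 (a = ((-2 - 1*(-3)) + 1) - 1 = ((-2 + 3) + 1) - 1 = (1 + 1) - 1 = 2 - 1 = 1)
a*z = 1*(-4/39) = -4/39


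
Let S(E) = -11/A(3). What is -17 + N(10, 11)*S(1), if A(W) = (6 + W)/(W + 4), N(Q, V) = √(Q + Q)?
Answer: -17 - 154*√5/9 ≈ -55.262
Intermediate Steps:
N(Q, V) = √2*√Q (N(Q, V) = √(2*Q) = √2*√Q)
A(W) = (6 + W)/(4 + W)
S(E) = -77/9 (S(E) = -11*(4 + 3)/(6 + 3) = -11/(9/7) = -11/((⅐)*9) = -11/9/7 = -11*7/9 = -77/9)
-17 + N(10, 11)*S(1) = -17 + (√2*√10)*(-77/9) = -17 + (2*√5)*(-77/9) = -17 - 154*√5/9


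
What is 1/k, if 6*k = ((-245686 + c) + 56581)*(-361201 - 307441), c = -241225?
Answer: 3/143868355930 ≈ 2.0852e-11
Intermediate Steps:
k = 143868355930/3 (k = (((-245686 - 241225) + 56581)*(-361201 - 307441))/6 = ((-486911 + 56581)*(-668642))/6 = (-430330*(-668642))/6 = (⅙)*287736711860 = 143868355930/3 ≈ 4.7956e+10)
1/k = 1/(143868355930/3) = 3/143868355930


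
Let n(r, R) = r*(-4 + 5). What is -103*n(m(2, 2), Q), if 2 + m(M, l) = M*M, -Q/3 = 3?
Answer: -206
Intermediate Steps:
Q = -9 (Q = -3*3 = -9)
m(M, l) = -2 + M**2 (m(M, l) = -2 + M*M = -2 + M**2)
n(r, R) = r (n(r, R) = r*1 = r)
-103*n(m(2, 2), Q) = -103*(-2 + 2**2) = -103*(-2 + 4) = -103*2 = -206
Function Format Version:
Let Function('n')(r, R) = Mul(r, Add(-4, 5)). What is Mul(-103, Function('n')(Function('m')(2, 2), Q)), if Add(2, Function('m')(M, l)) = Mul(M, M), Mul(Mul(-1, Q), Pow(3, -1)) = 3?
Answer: -206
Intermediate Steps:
Q = -9 (Q = Mul(-3, 3) = -9)
Function('m')(M, l) = Add(-2, Pow(M, 2)) (Function('m')(M, l) = Add(-2, Mul(M, M)) = Add(-2, Pow(M, 2)))
Function('n')(r, R) = r (Function('n')(r, R) = Mul(r, 1) = r)
Mul(-103, Function('n')(Function('m')(2, 2), Q)) = Mul(-103, Add(-2, Pow(2, 2))) = Mul(-103, Add(-2, 4)) = Mul(-103, 2) = -206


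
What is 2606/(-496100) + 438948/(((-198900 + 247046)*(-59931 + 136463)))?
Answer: -293268478201/57124514633725 ≈ -0.0051338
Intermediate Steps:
2606/(-496100) + 438948/(((-198900 + 247046)*(-59931 + 136463))) = 2606*(-1/496100) + 438948/((48146*76532)) = -1303/248050 + 438948/3684709672 = -1303/248050 + 438948*(1/3684709672) = -1303/248050 + 109737/921177418 = -293268478201/57124514633725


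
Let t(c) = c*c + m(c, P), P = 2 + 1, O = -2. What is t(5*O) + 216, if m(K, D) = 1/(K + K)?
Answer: 6319/20 ≈ 315.95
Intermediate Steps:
P = 3
m(K, D) = 1/(2*K)
t(c) = c**2 + 1/(2*c) (t(c) = c*c + 1/(2*c) = c**2 + 1/(2*c))
t(5*O) + 216 = (1/2 + (5*(-2))**3)/((5*(-2))) + 216 = (1/2 + (-10)**3)/(-10) + 216 = -(1/2 - 1000)/10 + 216 = -1/10*(-1999/2) + 216 = 1999/20 + 216 = 6319/20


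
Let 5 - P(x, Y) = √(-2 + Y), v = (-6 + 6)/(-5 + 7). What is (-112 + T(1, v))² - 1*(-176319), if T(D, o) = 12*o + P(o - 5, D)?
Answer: 187767 + 214*I ≈ 1.8777e+5 + 214.0*I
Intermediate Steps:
v = 0 (v = 0/2 = 0*(½) = 0)
P(x, Y) = 5 - √(-2 + Y)
T(D, o) = 5 - √(-2 + D) + 12*o (T(D, o) = 12*o + (5 - √(-2 + D)) = 5 - √(-2 + D) + 12*o)
(-112 + T(1, v))² - 1*(-176319) = (-112 + (5 - √(-2 + 1) + 12*0))² - 1*(-176319) = (-112 + (5 - √(-1) + 0))² + 176319 = (-112 + (5 - I + 0))² + 176319 = (-112 + (5 - I))² + 176319 = (-107 - I)² + 176319 = 176319 + (-107 - I)²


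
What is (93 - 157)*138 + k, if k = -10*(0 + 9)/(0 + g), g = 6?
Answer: -8847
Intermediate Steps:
k = -15 (k = -10*(0 + 9)/(0 + 6) = -90/6 = -10*3/2 = -15)
(93 - 157)*138 + k = (93 - 157)*138 - 15 = -64*138 - 15 = -8832 - 15 = -8847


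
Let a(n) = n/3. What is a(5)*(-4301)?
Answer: -21505/3 ≈ -7168.3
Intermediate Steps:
a(n) = n/3 (a(n) = n*(1/3) = n/3)
a(5)*(-4301) = ((1/3)*5)*(-4301) = (5/3)*(-4301) = -21505/3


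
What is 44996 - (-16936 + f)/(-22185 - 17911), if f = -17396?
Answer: 451031321/10024 ≈ 44995.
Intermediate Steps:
44996 - (-16936 + f)/(-22185 - 17911) = 44996 - (-16936 - 17396)/(-22185 - 17911) = 44996 - (-34332)/(-40096) = 44996 - (-34332)*(-1)/40096 = 44996 - 1*8583/10024 = 44996 - 8583/10024 = 451031321/10024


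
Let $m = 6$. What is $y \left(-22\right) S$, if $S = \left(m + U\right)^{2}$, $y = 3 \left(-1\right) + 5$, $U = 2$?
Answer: $-2816$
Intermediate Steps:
$y = 2$ ($y = -3 + 5 = 2$)
$S = 64$ ($S = \left(6 + 2\right)^{2} = 8^{2} = 64$)
$y \left(-22\right) S = 2 \left(-22\right) 64 = \left(-44\right) 64 = -2816$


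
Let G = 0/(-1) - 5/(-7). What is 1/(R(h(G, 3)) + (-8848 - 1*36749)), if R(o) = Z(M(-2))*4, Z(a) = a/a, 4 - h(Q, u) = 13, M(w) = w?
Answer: -1/45593 ≈ -2.1933e-5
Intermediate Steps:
G = 5/7 (G = 0*(-1) - 5*(-⅐) = 0 + 5/7 = 5/7 ≈ 0.71429)
h(Q, u) = -9 (h(Q, u) = 4 - 1*13 = 4 - 13 = -9)
Z(a) = 1
R(o) = 4 (R(o) = 1*4 = 4)
1/(R(h(G, 3)) + (-8848 - 1*36749)) = 1/(4 + (-8848 - 1*36749)) = 1/(4 + (-8848 - 36749)) = 1/(4 - 45597) = 1/(-45593) = -1/45593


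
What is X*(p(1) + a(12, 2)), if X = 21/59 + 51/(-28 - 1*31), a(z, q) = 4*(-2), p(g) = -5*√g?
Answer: 390/59 ≈ 6.6102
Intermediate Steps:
a(z, q) = -8
X = -30/59 (X = 21*(1/59) + 51/(-28 - 31) = 21/59 + 51/(-59) = 21/59 + 51*(-1/59) = 21/59 - 51/59 = -30/59 ≈ -0.50847)
X*(p(1) + a(12, 2)) = -30*(-5*√1 - 8)/59 = -30*(-5*1 - 8)/59 = -30*(-5 - 8)/59 = -30/59*(-13) = 390/59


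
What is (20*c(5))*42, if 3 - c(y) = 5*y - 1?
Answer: -17640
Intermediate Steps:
c(y) = 4 - 5*y (c(y) = 3 - (5*y - 1) = 3 - (-1 + 5*y) = 3 + (1 - 5*y) = 4 - 5*y)
(20*c(5))*42 = (20*(4 - 5*5))*42 = (20*(4 - 25))*42 = (20*(-21))*42 = -420*42 = -17640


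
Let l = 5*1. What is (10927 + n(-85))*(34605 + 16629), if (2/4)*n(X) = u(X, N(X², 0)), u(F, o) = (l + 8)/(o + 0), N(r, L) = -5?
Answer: 2797837506/5 ≈ 5.5957e+8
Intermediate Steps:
l = 5
u(F, o) = 13/o (u(F, o) = (5 + 8)/(o + 0) = 13/o)
n(X) = -26/5 (n(X) = 2*(13/(-5)) = 2*(13*(-⅕)) = 2*(-13/5) = -26/5)
(10927 + n(-85))*(34605 + 16629) = (10927 - 26/5)*(34605 + 16629) = (54609/5)*51234 = 2797837506/5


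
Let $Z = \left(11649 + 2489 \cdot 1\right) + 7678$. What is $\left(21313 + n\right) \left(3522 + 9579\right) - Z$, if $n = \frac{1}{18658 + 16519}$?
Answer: $\frac{9821411272170}{35177} \approx 2.792 \cdot 10^{8}$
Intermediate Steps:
$n = \frac{1}{35177} \approx 2.8428 \cdot 10^{-5}$
$Z = 21816$ ($Z = \left(11649 + 2489\right) + 7678 = 14138 + 7678 = 21816$)
$\left(21313 + n\right) \left(3522 + 9579\right) - Z = \left(21313 + \frac{1}{35177}\right) \left(3522 + 9579\right) - 21816 = \frac{749727402}{35177} \cdot 13101 - 21816 = \frac{9822178693602}{35177} - 21816 = \frac{9821411272170}{35177}$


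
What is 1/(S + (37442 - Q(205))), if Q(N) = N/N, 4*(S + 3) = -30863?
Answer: 4/118889 ≈ 3.3645e-5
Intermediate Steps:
S = -30875/4 (S = -3 + (¼)*(-30863) = -3 - 30863/4 = -30875/4 ≈ -7718.8)
Q(N) = 1
1/(S + (37442 - Q(205))) = 1/(-30875/4 + (37442 - 1*1)) = 1/(-30875/4 + (37442 - 1)) = 1/(-30875/4 + 37441) = 1/(118889/4) = 4/118889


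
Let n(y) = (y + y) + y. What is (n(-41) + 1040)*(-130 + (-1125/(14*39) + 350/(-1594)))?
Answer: -2513594595/20722 ≈ -1.2130e+5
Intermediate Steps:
n(y) = 3*y (n(y) = 2*y + y = 3*y)
(n(-41) + 1040)*(-130 + (-1125/(14*39) + 350/(-1594))) = (3*(-41) + 1040)*(-130 + (-1125/(14*39) + 350/(-1594))) = (-123 + 1040)*(-130 + (-1125/546 + 350*(-1/1594))) = 917*(-130 + (-1125*1/546 - 175/797)) = 917*(-130 + (-375/182 - 175/797)) = 917*(-130 - 330725/145054) = 917*(-19187745/145054) = -2513594595/20722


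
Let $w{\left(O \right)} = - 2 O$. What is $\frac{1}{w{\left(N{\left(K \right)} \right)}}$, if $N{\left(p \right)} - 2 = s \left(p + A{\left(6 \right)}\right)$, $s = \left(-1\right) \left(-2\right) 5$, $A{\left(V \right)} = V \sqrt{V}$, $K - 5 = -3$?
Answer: $\frac{11}{21116} - \frac{15 \sqrt{6}}{10558} \approx -0.0029591$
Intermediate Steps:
$K = 2$ ($K = 5 - 3 = 2$)
$A{\left(V \right)} = V^{\frac{3}{2}}$
$s = 10$ ($s = 2 \cdot 5 = 10$)
$N{\left(p \right)} = 2 + 10 p + 60 \sqrt{6}$ ($N{\left(p \right)} = 2 + 10 \left(p + 6^{\frac{3}{2}}\right) = 2 + 10 \left(p + 6 \sqrt{6}\right) = 2 + \left(10 p + 60 \sqrt{6}\right) = 2 + 10 p + 60 \sqrt{6}$)
$\frac{1}{w{\left(N{\left(K \right)} \right)}} = \frac{1}{\left(-2\right) \left(2 + 10 \cdot 2 + 60 \sqrt{6}\right)} = \frac{1}{\left(-2\right) \left(2 + 20 + 60 \sqrt{6}\right)} = \frac{1}{\left(-2\right) \left(22 + 60 \sqrt{6}\right)} = \frac{1}{-44 - 120 \sqrt{6}}$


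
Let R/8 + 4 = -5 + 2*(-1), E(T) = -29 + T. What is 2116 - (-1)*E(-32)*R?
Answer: 7484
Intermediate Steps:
R = -88 (R = -32 + 8*(-5 + 2*(-1)) = -32 + 8*(-5 - 2) = -32 + 8*(-7) = -32 - 56 = -88)
2116 - (-1)*E(-32)*R = 2116 - (-1)*(-29 - 32)*(-88) = 2116 - (-1)*(-61*(-88)) = 2116 - (-1)*5368 = 2116 - 1*(-5368) = 2116 + 5368 = 7484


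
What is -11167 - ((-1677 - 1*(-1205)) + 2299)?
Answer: -12994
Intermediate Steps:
-11167 - ((-1677 - 1*(-1205)) + 2299) = -11167 - ((-1677 + 1205) + 2299) = -11167 - (-472 + 2299) = -11167 - 1*1827 = -11167 - 1827 = -12994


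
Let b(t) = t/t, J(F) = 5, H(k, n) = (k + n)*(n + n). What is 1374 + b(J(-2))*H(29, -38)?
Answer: 2058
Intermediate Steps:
H(k, n) = 2*n*(k + n) (H(k, n) = (k + n)*(2*n) = 2*n*(k + n))
b(t) = 1
1374 + b(J(-2))*H(29, -38) = 1374 + 1*(2*(-38)*(29 - 38)) = 1374 + 1*(2*(-38)*(-9)) = 1374 + 1*684 = 1374 + 684 = 2058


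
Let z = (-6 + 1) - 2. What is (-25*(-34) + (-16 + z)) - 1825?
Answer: -998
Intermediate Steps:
z = -7 (z = -5 - 2 = -7)
(-25*(-34) + (-16 + z)) - 1825 = (-25*(-34) + (-16 - 7)) - 1825 = (850 - 23) - 1825 = 827 - 1825 = -998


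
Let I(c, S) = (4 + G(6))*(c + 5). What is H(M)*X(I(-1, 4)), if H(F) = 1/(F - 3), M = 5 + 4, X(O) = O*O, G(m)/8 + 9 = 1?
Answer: 9600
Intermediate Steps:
G(m) = -64 (G(m) = -72 + 8*1 = -72 + 8 = -64)
I(c, S) = -300 - 60*c (I(c, S) = (4 - 64)*(c + 5) = -60*(5 + c) = -300 - 60*c)
X(O) = O²
M = 9
H(F) = 1/(-3 + F)
H(M)*X(I(-1, 4)) = (-300 - 60*(-1))²/(-3 + 9) = (-300 + 60)²/6 = (⅙)*(-240)² = (⅙)*57600 = 9600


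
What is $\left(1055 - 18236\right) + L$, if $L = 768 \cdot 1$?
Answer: $-16413$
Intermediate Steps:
$L = 768$
$\left(1055 - 18236\right) + L = \left(1055 - 18236\right) + 768 = -17181 + 768 = -16413$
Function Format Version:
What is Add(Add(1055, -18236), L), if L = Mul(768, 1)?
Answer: -16413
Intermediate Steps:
L = 768
Add(Add(1055, -18236), L) = Add(Add(1055, -18236), 768) = Add(-17181, 768) = -16413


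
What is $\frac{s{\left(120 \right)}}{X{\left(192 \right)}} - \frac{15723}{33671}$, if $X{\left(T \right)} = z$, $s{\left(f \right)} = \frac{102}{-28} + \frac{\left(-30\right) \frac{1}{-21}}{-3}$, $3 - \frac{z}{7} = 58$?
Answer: $- \frac{22583257}{49496370} \approx -0.45626$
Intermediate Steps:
$z = -385$ ($z = 21 - 406 = -385$)
$s{\left(f \right)} = - \frac{173}{42}$ ($s{\left(f \right)} = 102 \left(- \frac{1}{28}\right) + \left(-30\right) \left(- \frac{1}{21}\right) \left(- \frac{1}{3}\right) = - \frac{51}{14} + \frac{10}{7} \left(- \frac{1}{3}\right) = - \frac{51}{14} - \frac{10}{21} = - \frac{173}{42}$)
$X{\left(T \right)} = -385$
$\frac{s{\left(120 \right)}}{X{\left(192 \right)}} - \frac{15723}{33671} = - \frac{173}{42 \left(-385\right)} - \frac{15723}{33671} = \left(- \frac{173}{42}\right) \left(- \frac{1}{385}\right) - \frac{15723}{33671} = \frac{173}{16170} - \frac{15723}{33671} = - \frac{22583257}{49496370}$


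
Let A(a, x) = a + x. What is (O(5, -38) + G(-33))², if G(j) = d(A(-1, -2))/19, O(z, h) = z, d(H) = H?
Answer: 8464/361 ≈ 23.446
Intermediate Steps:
G(j) = -3/19 (G(j) = (-1 - 2)/19 = -3*1/19 = -3/19)
(O(5, -38) + G(-33))² = (5 - 3/19)² = (92/19)² = 8464/361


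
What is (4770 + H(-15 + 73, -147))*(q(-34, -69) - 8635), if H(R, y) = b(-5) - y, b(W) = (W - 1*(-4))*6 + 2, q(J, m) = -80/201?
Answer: -8527567795/201 ≈ -4.2426e+7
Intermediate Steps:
q(J, m) = -80/201 (q(J, m) = -80*1/201 = -80/201)
b(W) = 26 + 6*W (b(W) = (W + 4)*6 + 2 = (4 + W)*6 + 2 = (24 + 6*W) + 2 = 26 + 6*W)
H(R, y) = -4 - y (H(R, y) = (26 + 6*(-5)) - y = (26 - 30) - y = -4 - y)
(4770 + H(-15 + 73, -147))*(q(-34, -69) - 8635) = (4770 + (-4 - 1*(-147)))*(-80/201 - 8635) = (4770 + (-4 + 147))*(-1735715/201) = (4770 + 143)*(-1735715/201) = 4913*(-1735715/201) = -8527567795/201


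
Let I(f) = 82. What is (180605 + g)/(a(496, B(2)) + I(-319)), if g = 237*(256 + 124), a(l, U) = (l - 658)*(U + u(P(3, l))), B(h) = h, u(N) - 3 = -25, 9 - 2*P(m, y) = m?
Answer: 270665/3322 ≈ 81.477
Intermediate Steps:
P(m, y) = 9/2 - m/2
u(N) = -22 (u(N) = 3 - 25 = -22)
a(l, U) = (-658 + l)*(-22 + U) (a(l, U) = (l - 658)*(U - 22) = (-658 + l)*(-22 + U))
g = 90060 (g = 237*380 = 90060)
(180605 + g)/(a(496, B(2)) + I(-319)) = (180605 + 90060)/((14476 - 658*2 - 22*496 + 2*496) + 82) = 270665/((14476 - 1316 - 10912 + 992) + 82) = 270665/(3240 + 82) = 270665/3322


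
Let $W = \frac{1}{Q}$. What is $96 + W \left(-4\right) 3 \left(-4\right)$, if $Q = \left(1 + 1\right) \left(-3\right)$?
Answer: $88$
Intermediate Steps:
$Q = -6$ ($Q = 2 \left(-3\right) = -6$)
$W = - \frac{1}{6}$ ($W = \frac{1}{-6} = - \frac{1}{6} \approx -0.16667$)
$96 + W \left(-4\right) 3 \left(-4\right) = 96 - \frac{\left(-4\right) 3 \left(-4\right)}{6} = 96 - \frac{\left(-12\right) \left(-4\right)}{6} = 96 - 8 = 88$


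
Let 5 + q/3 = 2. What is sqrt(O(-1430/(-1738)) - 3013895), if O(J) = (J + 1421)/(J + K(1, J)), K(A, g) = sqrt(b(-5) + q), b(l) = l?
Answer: sqrt((-195790851 - 238097705*I*sqrt(14))/(65 + 79*I*sqrt(14))) ≈ 0.1 - 1736.0*I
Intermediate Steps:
q = -9 (q = -15 + 3*2 = -15 + 6 = -9)
K(A, g) = I*sqrt(14) (K(A, g) = sqrt(-5 - 9) = sqrt(-14) = I*sqrt(14))
O(J) = (1421 + J)/(J + I*sqrt(14)) (O(J) = (J + 1421)/(J + I*sqrt(14)) = (1421 + J)/(J + I*sqrt(14)))
sqrt(O(-1430/(-1738)) - 3013895) = sqrt((1421 - 1430/(-1738))/(-1430/(-1738) + I*sqrt(14)) - 3013895) = sqrt((1421 - 1430*(-1/1738))/(-1430*(-1/1738) + I*sqrt(14)) - 3013895) = sqrt((1421 + 65/79)/(65/79 + I*sqrt(14)) - 3013895) = sqrt((112324/79)/(65/79 + I*sqrt(14)) - 3013895) = sqrt(112324/(79*(65/79 + I*sqrt(14))) - 3013895) = sqrt(-3013895 + 112324/(79*(65/79 + I*sqrt(14))))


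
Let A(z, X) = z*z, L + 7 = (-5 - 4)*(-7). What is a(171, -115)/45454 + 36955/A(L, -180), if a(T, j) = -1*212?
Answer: 839543869/71271872 ≈ 11.779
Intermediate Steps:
a(T, j) = -212
L = 56 (L = -7 + (-5 - 4)*(-7) = -7 - 9*(-7) = -7 + 63 = 56)
A(z, X) = z²
a(171, -115)/45454 + 36955/A(L, -180) = -212/45454 + 36955/(56²) = -212*1/45454 + 36955/3136 = -106/22727 + 36955*(1/3136) = -106/22727 + 36955/3136 = 839543869/71271872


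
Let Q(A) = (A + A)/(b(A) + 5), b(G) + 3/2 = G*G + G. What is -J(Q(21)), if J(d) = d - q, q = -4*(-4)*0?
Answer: -12/133 ≈ -0.090226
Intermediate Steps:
b(G) = -3/2 + G + G**2 (b(G) = -3/2 + (G*G + G) = -3/2 + (G**2 + G) = -3/2 + (G + G**2) = -3/2 + G + G**2)
Q(A) = 2*A/(7/2 + A + A**2) (Q(A) = (A + A)/((-3/2 + A + A**2) + 5) = (2*A)/(7/2 + A + A**2) = 2*A/(7/2 + A + A**2))
q = 0 (q = 16*0 = 0)
J(d) = d (J(d) = d - 1*0 = d + 0 = d)
-J(Q(21)) = -4*21/(7 + 2*21 + 2*21**2) = -4*21/(7 + 42 + 2*441) = -4*21/(7 + 42 + 882) = -4*21/931 = -1*12/133 = -12/133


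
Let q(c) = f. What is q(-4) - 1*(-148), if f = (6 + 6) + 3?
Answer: 163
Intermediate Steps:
f = 15 (f = 12 + 3 = 15)
q(c) = 15
q(-4) - 1*(-148) = 15 - 1*(-148) = 15 + 148 = 163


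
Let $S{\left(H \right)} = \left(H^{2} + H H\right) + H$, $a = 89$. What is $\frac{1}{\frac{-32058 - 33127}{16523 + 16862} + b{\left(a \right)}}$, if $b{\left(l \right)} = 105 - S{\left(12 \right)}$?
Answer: $- \frac{6677}{1315052} \approx -0.0050774$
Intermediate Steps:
$S{\left(H \right)} = H + 2 H^{2}$ ($S{\left(H \right)} = \left(H^{2} + H^{2}\right) + H = 2 H^{2} + H = H + 2 H^{2}$)
$b{\left(l \right)} = -195$ ($b{\left(l \right)} = 105 - 12 \left(1 + 2 \cdot 12\right) = 105 - 12 \left(1 + 24\right) = 105 - 12 \cdot 25 = 105 - 300 = -195$)
$\frac{1}{\frac{-32058 - 33127}{16523 + 16862} + b{\left(a \right)}} = \frac{1}{\frac{-32058 - 33127}{16523 + 16862} - 195} = \frac{1}{- \frac{65185}{33385} - 195} = \frac{1}{\left(-65185\right) \frac{1}{33385} - 195} = \frac{1}{- \frac{13037}{6677} - 195} = \frac{1}{- \frac{1315052}{6677}} = - \frac{6677}{1315052}$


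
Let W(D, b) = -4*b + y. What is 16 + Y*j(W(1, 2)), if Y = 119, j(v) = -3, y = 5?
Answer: -341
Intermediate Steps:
W(D, b) = 5 - 4*b (W(D, b) = -4*b + 5 = 5 - 4*b)
16 + Y*j(W(1, 2)) = 16 + 119*(-3) = 16 - 357 = -341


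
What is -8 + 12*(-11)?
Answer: -140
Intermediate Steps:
-8 + 12*(-11) = -8 - 132 = -140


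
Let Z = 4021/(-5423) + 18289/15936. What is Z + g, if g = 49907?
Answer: 4313044356287/86420928 ≈ 49907.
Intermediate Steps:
Z = 35102591/86420928 (Z = 4021*(-1/5423) + 18289*(1/15936) = -4021/5423 + 18289/15936 = 35102591/86420928 ≈ 0.40618)
Z + g = 35102591/86420928 + 49907 = 4313044356287/86420928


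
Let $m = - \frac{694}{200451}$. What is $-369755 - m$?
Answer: $- \frac{74117758811}{200451} \approx -3.6976 \cdot 10^{5}$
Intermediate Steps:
$m = - \frac{694}{200451}$ ($m = \left(-694\right) \frac{1}{200451} = - \frac{694}{200451} \approx -0.0034622$)
$-369755 - m = -369755 - - \frac{694}{200451} = -369755 + \frac{694}{200451} = - \frac{74117758811}{200451}$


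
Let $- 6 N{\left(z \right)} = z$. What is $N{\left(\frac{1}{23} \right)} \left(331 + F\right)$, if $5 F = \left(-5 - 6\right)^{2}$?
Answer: $- \frac{296}{115} \approx -2.5739$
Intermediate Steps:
$N{\left(z \right)} = - \frac{z}{6}$
$F = \frac{121}{5}$ ($F = \frac{\left(-5 - 6\right)^{2}}{5} = \frac{\left(-11\right)^{2}}{5} = \frac{1}{5} \cdot 121 = \frac{121}{5} \approx 24.2$)
$N{\left(\frac{1}{23} \right)} \left(331 + F\right) = - \frac{1}{6 \cdot 23} \left(331 + \frac{121}{5}\right) = \left(- \frac{1}{6}\right) \frac{1}{23} \cdot \frac{1776}{5} = \left(- \frac{1}{138}\right) \frac{1776}{5} = - \frac{296}{115}$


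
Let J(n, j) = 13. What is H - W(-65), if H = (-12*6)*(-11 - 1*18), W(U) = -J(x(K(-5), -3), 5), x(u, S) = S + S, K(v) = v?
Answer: 2101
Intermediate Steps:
x(u, S) = 2*S
W(U) = -13 (W(U) = -1*13 = -13)
H = 2088 (H = -72*(-11 - 18) = -72*(-29) = 2088)
H - W(-65) = 2088 - 1*(-13) = 2088 + 13 = 2101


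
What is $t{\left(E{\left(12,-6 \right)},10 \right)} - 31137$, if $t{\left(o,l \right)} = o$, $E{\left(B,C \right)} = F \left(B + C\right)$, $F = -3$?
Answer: $-31155$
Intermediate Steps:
$E{\left(B,C \right)} = - 3 B - 3 C$ ($E{\left(B,C \right)} = - 3 \left(B + C\right) = - 3 B - 3 C$)
$t{\left(E{\left(12,-6 \right)},10 \right)} - 31137 = \left(\left(-3\right) 12 - -18\right) - 31137 = \left(-36 + 18\right) - 31137 = -18 - 31137 = -31155$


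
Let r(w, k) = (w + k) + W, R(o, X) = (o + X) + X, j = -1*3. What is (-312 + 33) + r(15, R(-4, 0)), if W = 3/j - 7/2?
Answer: -545/2 ≈ -272.50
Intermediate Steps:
j = -3
R(o, X) = o + 2*X (R(o, X) = (X + o) + X = o + 2*X)
W = -9/2 (W = 3/(-3) - 7/2 = 3*(-1/3) - 7*1/2 = -1 - 7/2 = -9/2 ≈ -4.5000)
r(w, k) = -9/2 + k + w (r(w, k) = (w + k) - 9/2 = (k + w) - 9/2 = -9/2 + k + w)
(-312 + 33) + r(15, R(-4, 0)) = (-312 + 33) + (-9/2 + (-4 + 2*0) + 15) = -279 + (-9/2 + (-4 + 0) + 15) = -279 + (-9/2 - 4 + 15) = -279 + 13/2 = -545/2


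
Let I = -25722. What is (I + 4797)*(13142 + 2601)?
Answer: -329422275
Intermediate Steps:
(I + 4797)*(13142 + 2601) = (-25722 + 4797)*(13142 + 2601) = -20925*15743 = -329422275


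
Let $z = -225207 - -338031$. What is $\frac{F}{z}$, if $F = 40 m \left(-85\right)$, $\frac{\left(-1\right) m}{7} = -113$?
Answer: $- \frac{336175}{14103} \approx -23.837$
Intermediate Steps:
$m = 791$ ($m = \left(-7\right) \left(-113\right) = 791$)
$z = 112824$ ($z = -225207 + 338031 = 112824$)
$F = -2689400$ ($F = 40 \cdot 791 \left(-85\right) = 31640 \left(-85\right) = -2689400$)
$\frac{F}{z} = - \frac{2689400}{112824} = \left(-2689400\right) \frac{1}{112824} = - \frac{336175}{14103}$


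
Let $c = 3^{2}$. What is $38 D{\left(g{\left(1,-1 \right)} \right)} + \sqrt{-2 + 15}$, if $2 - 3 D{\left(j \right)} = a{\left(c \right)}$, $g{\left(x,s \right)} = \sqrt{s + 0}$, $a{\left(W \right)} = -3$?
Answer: $\frac{190}{3} + \sqrt{13} \approx 66.939$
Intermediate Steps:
$c = 9$
$g{\left(x,s \right)} = \sqrt{s}$
$D{\left(j \right)} = \frac{5}{3}$ ($D{\left(j \right)} = \frac{2}{3} - -1 = \frac{2}{3} + 1 = \frac{5}{3}$)
$38 D{\left(g{\left(1,-1 \right)} \right)} + \sqrt{-2 + 15} = 38 \cdot \frac{5}{3} + \sqrt{-2 + 15} = \frac{190}{3} + \sqrt{13}$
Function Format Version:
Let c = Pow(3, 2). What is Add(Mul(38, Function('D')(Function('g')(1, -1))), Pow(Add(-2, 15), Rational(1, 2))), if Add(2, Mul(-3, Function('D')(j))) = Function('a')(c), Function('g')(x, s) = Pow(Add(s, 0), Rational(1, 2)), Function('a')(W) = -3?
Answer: Add(Rational(190, 3), Pow(13, Rational(1, 2))) ≈ 66.939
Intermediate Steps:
c = 9
Function('g')(x, s) = Pow(s, Rational(1, 2))
Function('D')(j) = Rational(5, 3) (Function('D')(j) = Add(Rational(2, 3), Mul(Rational(-1, 3), -3)) = Add(Rational(2, 3), 1) = Rational(5, 3))
Add(Mul(38, Function('D')(Function('g')(1, -1))), Pow(Add(-2, 15), Rational(1, 2))) = Add(Mul(38, Rational(5, 3)), Pow(Add(-2, 15), Rational(1, 2))) = Add(Rational(190, 3), Pow(13, Rational(1, 2)))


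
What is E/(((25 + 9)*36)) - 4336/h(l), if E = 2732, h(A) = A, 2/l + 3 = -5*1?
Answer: 5307947/306 ≈ 17346.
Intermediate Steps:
l = -1/4 (l = 2/(-3 - 5*1) = 2/(-3 - 5) = 2/(-8) = 2*(-1/8) = -1/4 ≈ -0.25000)
E/(((25 + 9)*36)) - 4336/h(l) = 2732/(((25 + 9)*36)) - 4336/(-1/4) = 2732/((34*36)) - 4336*(-4) = 2732/1224 + 17344 = 2732*(1/1224) + 17344 = 683/306 + 17344 = 5307947/306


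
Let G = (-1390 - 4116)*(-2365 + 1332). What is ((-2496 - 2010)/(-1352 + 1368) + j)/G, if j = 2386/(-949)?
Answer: -2157185/43181003216 ≈ -4.9957e-5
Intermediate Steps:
j = -2386/949 (j = 2386*(-1/949) = -2386/949 ≈ -2.5142)
G = 5687698 (G = -5506*(-1033) = 5687698)
((-2496 - 2010)/(-1352 + 1368) + j)/G = ((-2496 - 2010)/(-1352 + 1368) - 2386/949)/5687698 = (-4506/16 - 2386/949)*(1/5687698) = (-4506*1/16 - 2386/949)*(1/5687698) = (-2253/8 - 2386/949)*(1/5687698) = -2157185/7592*1/5687698 = -2157185/43181003216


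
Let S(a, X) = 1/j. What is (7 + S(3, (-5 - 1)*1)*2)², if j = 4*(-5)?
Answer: 4761/100 ≈ 47.610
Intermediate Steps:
j = -20
S(a, X) = -1/20 (S(a, X) = 1/(-20) = -1/20)
(7 + S(3, (-5 - 1)*1)*2)² = (7 - 1/20*2)² = (7 - ⅒)² = (69/10)² = 4761/100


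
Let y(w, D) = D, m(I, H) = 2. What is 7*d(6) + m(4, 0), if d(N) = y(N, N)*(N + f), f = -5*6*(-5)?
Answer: 6554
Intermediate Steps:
f = 150 (f = -30*(-5) = 150)
d(N) = N*(150 + N) (d(N) = N*(N + 150) = N*(150 + N))
7*d(6) + m(4, 0) = 7*(6*(150 + 6)) + 2 = 7*(6*156) + 2 = 7*936 + 2 = 6552 + 2 = 6554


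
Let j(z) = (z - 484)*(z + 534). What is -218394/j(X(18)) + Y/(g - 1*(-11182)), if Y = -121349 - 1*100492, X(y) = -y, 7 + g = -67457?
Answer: 5812964085/1214903252 ≈ 4.7847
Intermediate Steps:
g = -67464 (g = -7 - 67457 = -67464)
j(z) = (-484 + z)*(534 + z)
Y = -221841 (Y = -121349 - 100492 = -221841)
-218394/j(X(18)) + Y/(g - 1*(-11182)) = -218394/(-258456 + (-1*18)² + 50*(-1*18)) - 221841/(-67464 - 1*(-11182)) = -218394/(-258456 + (-18)² + 50*(-18)) - 221841/(-67464 + 11182) = -218394/(-258456 + 324 - 900) - 221841/(-56282) = -218394/(-259032) - 221841*(-1/56282) = -218394*(-1/259032) + 221841/56282 = 36399/43172 + 221841/56282 = 5812964085/1214903252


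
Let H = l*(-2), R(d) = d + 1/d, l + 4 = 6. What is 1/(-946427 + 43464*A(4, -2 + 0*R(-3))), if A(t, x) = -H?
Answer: -1/772571 ≈ -1.2944e-6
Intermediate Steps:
l = 2 (l = -4 + 6 = 2)
H = -4 (H = 2*(-2) = -4)
A(t, x) = 4 (A(t, x) = -1*(-4) = 4)
1/(-946427 + 43464*A(4, -2 + 0*R(-3))) = 1/(-946427 + 43464*4) = 1/(-946427 + 173856) = 1/(-772571) = -1/772571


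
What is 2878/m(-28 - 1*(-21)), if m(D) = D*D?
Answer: 2878/49 ≈ 58.735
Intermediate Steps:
m(D) = D²
2878/m(-28 - 1*(-21)) = 2878/((-28 - 1*(-21))²) = 2878/((-28 + 21)²) = 2878/((-7)²) = 2878/49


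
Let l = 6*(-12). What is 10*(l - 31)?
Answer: -1030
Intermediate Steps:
l = -72
10*(l - 31) = 10*(-72 - 31) = 10*(-103) = -1030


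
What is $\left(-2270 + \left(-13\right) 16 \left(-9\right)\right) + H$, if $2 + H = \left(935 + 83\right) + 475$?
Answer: $1093$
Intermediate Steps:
$H = 1491$ ($H = -2 + \left(\left(935 + 83\right) + 475\right) = -2 + \left(1018 + 475\right) = -2 + 1493 = 1491$)
$\left(-2270 + \left(-13\right) 16 \left(-9\right)\right) + H = \left(-2270 + \left(-13\right) 16 \left(-9\right)\right) + 1491 = \left(-2270 - -1872\right) + 1491 = \left(-2270 + 1872\right) + 1491 = -398 + 1491 = 1093$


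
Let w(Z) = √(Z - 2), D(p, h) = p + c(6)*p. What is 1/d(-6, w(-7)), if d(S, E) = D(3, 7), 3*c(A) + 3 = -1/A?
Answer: -6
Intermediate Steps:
c(A) = -1 - 1/(3*A) (c(A) = -1 + (-1/A)/3 = -1 - 1/(3*A))
D(p, h) = -p/18 (D(p, h) = p + ((-⅓ - 1*6)/6)*p = p + ((-⅓ - 6)/6)*p = p + ((⅙)*(-19/3))*p = p - 19*p/18 = -p/18)
w(Z) = √(-2 + Z)
d(S, E) = -⅙ (d(S, E) = -1/18*3 = -⅙)
1/d(-6, w(-7)) = 1/(-⅙) = -6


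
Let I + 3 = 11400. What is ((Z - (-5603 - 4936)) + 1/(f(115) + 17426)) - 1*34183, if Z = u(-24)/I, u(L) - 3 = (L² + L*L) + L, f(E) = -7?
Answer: -53952756938/2281889 ≈ -23644.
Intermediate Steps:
I = 11397 (I = -3 + 11400 = 11397)
u(L) = 3 + L + 2*L² (u(L) = 3 + ((L² + L*L) + L) = 3 + ((L² + L²) + L) = 3 + (2*L² + L) = 3 + (L + 2*L²) = 3 + L + 2*L²)
Z = 13/131 (Z = (3 - 24 + 2*(-24)²)/11397 = (3 - 24 + 2*576)*(1/11397) = (3 - 24 + 1152)*(1/11397) = 1131*(1/11397) = 13/131 ≈ 0.099237)
((Z - (-5603 - 4936)) + 1/(f(115) + 17426)) - 1*34183 = ((13/131 - (-5603 - 4936)) + 1/(-7 + 17426)) - 1*34183 = ((13/131 - 1*(-10539)) + 1/17419) - 34183 = ((13/131 + 10539) + 1/17419) - 34183 = (1380622/131 + 1/17419) - 34183 = 24049054749/2281889 - 34183 = -53952756938/2281889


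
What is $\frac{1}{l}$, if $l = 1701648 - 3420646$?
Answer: $- \frac{1}{1718998} \approx -5.8173 \cdot 10^{-7}$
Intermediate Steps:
$l = -1718998$
$\frac{1}{l} = \frac{1}{-1718998} = - \frac{1}{1718998}$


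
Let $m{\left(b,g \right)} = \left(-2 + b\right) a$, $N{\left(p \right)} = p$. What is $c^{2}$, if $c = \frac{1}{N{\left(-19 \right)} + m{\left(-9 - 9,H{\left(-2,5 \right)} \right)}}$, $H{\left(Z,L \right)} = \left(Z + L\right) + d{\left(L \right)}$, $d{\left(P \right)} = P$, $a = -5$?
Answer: $\frac{1}{6561} \approx 0.00015242$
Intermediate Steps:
$H{\left(Z,L \right)} = Z + 2 L$ ($H{\left(Z,L \right)} = \left(Z + L\right) + L = \left(L + Z\right) + L = Z + 2 L$)
$m{\left(b,g \right)} = 10 - 5 b$ ($m{\left(b,g \right)} = \left(-2 + b\right) \left(-5\right) = 10 - 5 b$)
$c = \frac{1}{81}$ ($c = \frac{1}{-19 - \left(-10 + 5 \left(-9 - 9\right)\right)} = \frac{1}{-19 + \left(10 - -90\right)} = \frac{1}{-19 + \left(10 + 90\right)} = \frac{1}{-19 + 100} = \frac{1}{81} \approx 0.012346$)
$c^{2} = \left(\frac{1}{81}\right)^{2} = \frac{1}{6561}$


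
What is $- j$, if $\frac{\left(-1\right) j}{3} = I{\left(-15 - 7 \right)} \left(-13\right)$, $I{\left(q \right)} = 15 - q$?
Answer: $-1443$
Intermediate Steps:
$j = 1443$ ($j = - 3 \left(15 - \left(-15 - 7\right)\right) \left(-13\right) = - 3 \left(15 - -22\right) \left(-13\right) = - 3 \left(15 + 22\right) \left(-13\right) = - 3 \cdot 37 \left(-13\right) = \left(-3\right) \left(-481\right) = 1443$)
$- j = \left(-1\right) 1443 = -1443$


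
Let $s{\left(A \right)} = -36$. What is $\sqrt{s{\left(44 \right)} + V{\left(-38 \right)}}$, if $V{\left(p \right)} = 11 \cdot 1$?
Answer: $5 i \approx 5.0 i$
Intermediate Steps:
$V{\left(p \right)} = 11$
$\sqrt{s{\left(44 \right)} + V{\left(-38 \right)}} = \sqrt{-36 + 11} = \sqrt{-25} = 5 i$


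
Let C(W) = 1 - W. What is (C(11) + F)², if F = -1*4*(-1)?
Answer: 36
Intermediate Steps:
F = 4 (F = -4*(-1) = 4)
(C(11) + F)² = ((1 - 1*11) + 4)² = ((1 - 11) + 4)² = (-10 + 4)² = (-6)² = 36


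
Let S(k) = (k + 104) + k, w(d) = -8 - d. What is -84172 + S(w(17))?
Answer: -84118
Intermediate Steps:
S(k) = 104 + 2*k (S(k) = (104 + k) + k = 104 + 2*k)
-84172 + S(w(17)) = -84172 + (104 + 2*(-8 - 1*17)) = -84172 + (104 + 2*(-8 - 17)) = -84172 + (104 + 2*(-25)) = -84172 + (104 - 50) = -84172 + 54 = -84118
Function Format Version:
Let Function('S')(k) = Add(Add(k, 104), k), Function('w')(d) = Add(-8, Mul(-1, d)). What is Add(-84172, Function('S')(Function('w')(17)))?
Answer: -84118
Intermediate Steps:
Function('S')(k) = Add(104, Mul(2, k)) (Function('S')(k) = Add(Add(104, k), k) = Add(104, Mul(2, k)))
Add(-84172, Function('S')(Function('w')(17))) = Add(-84172, Add(104, Mul(2, Add(-8, Mul(-1, 17))))) = Add(-84172, Add(104, Mul(2, Add(-8, -17)))) = Add(-84172, Add(104, Mul(2, -25))) = Add(-84172, Add(104, -50)) = Add(-84172, 54) = -84118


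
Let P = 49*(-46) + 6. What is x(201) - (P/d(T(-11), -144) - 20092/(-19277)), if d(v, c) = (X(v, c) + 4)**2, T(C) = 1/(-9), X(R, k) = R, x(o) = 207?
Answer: 8373662951/23614325 ≈ 354.60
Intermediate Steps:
T(C) = -1/9
P = -2248 (P = -2254 + 6 = -2248)
d(v, c) = (4 + v)**2 (d(v, c) = (v + 4)**2 = (4 + v)**2)
x(201) - (P/d(T(-11), -144) - 20092/(-19277)) = 207 - (-2248/(4 - 1/9)**2 - 20092/(-19277)) = 207 - (-2248/((35/9)**2) - 20092*(-1/19277)) = 207 - (-2248/1225/81 + 20092/19277) = 207 - (-2248*81/1225 + 20092/19277) = 207 - (-182088/1225 + 20092/19277) = 207 - 1*(-3485497676/23614325) = 207 + 3485497676/23614325 = 8373662951/23614325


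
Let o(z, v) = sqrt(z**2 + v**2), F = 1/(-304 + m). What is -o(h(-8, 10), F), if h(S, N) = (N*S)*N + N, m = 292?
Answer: -sqrt(89870401)/12 ≈ -790.00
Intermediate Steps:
h(S, N) = N + S*N**2 (h(S, N) = S*N**2 + N = N + S*N**2)
F = -1/12 (F = 1/(-304 + 292) = 1/(-12) = -1/12 ≈ -0.083333)
o(z, v) = sqrt(v**2 + z**2)
-o(h(-8, 10), F) = -sqrt((-1/12)**2 + (10*(1 + 10*(-8)))**2) = -sqrt(1/144 + (10*(1 - 80))**2) = -sqrt(1/144 + (10*(-79))**2) = -sqrt(1/144 + (-790)**2) = -sqrt(1/144 + 624100) = -sqrt(89870401/144) = -sqrt(89870401)/12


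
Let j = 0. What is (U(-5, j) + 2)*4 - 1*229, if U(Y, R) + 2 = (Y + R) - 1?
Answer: -253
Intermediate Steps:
U(Y, R) = -3 + R + Y (U(Y, R) = -2 + ((Y + R) - 1) = -2 + ((R + Y) - 1) = -2 + (-1 + R + Y) = -3 + R + Y)
(U(-5, j) + 2)*4 - 1*229 = ((-3 + 0 - 5) + 2)*4 - 1*229 = (-8 + 2)*4 - 229 = -6*4 - 229 = -24 - 229 = -253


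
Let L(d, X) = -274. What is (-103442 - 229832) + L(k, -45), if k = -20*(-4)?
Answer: -333548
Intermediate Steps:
k = 80
(-103442 - 229832) + L(k, -45) = (-103442 - 229832) - 274 = -333274 - 274 = -333548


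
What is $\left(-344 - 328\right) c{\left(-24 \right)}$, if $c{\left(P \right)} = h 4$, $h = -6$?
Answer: $16128$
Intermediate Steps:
$c{\left(P \right)} = -24$ ($c{\left(P \right)} = \left(-6\right) 4 = -24$)
$\left(-344 - 328\right) c{\left(-24 \right)} = \left(-344 - 328\right) \left(-24\right) = \left(-672\right) \left(-24\right) = 16128$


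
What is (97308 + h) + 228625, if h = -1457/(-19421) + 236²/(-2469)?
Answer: 15627555619234/47950449 ≈ 3.2591e+5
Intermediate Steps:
h = -1078074683/47950449 (h = -1457*(-1/19421) + 55696*(-1/2469) = 1457/19421 - 55696/2469 = -1078074683/47950449 ≈ -22.483)
(97308 + h) + 228625 = (97308 - 1078074683/47950449) + 228625 = 4664884216609/47950449 + 228625 = 15627555619234/47950449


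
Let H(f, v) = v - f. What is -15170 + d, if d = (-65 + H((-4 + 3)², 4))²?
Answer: -11326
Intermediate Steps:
d = 3844 (d = (-65 + (4 - (-4 + 3)²))² = (-65 + (4 - 1*(-1)²))² = (-65 + (4 - 1*1))² = (-65 + (4 - 1))² = (-65 + 3)² = (-62)² = 3844)
-15170 + d = -15170 + 3844 = -11326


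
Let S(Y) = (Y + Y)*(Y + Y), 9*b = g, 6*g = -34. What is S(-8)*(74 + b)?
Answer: 507136/27 ≈ 18783.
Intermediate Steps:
g = -17/3 (g = (1/6)*(-34) = -17/3 ≈ -5.6667)
b = -17/27 (b = (1/9)*(-17/3) = -17/27 ≈ -0.62963)
S(Y) = 4*Y**2 (S(Y) = (2*Y)*(2*Y) = 4*Y**2)
S(-8)*(74 + b) = (4*(-8)**2)*(74 - 17/27) = (4*64)*(1981/27) = 256*(1981/27) = 507136/27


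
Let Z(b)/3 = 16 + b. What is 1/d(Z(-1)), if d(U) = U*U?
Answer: 1/2025 ≈ 0.00049383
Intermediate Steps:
Z(b) = 48 + 3*b (Z(b) = 3*(16 + b) = 48 + 3*b)
d(U) = U²
1/d(Z(-1)) = 1/((48 + 3*(-1))²) = 1/((48 - 3)²) = 1/(45²) = 1/2025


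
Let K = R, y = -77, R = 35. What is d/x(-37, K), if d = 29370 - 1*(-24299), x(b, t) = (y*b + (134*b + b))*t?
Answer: -7667/10730 ≈ -0.71454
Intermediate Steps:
K = 35
x(b, t) = 58*b*t (x(b, t) = (-77*b + (134*b + b))*t = (-77*b + 135*b)*t = (58*b)*t = 58*b*t)
d = 53669 (d = 29370 + 24299 = 53669)
d/x(-37, K) = 53669/((58*(-37)*35)) = 53669/(-75110) = 53669*(-1/75110) = -7667/10730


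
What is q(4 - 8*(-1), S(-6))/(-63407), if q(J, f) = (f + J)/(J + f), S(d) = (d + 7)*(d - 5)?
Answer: -1/63407 ≈ -1.5771e-5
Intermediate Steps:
S(d) = (-5 + d)*(7 + d) (S(d) = (7 + d)*(-5 + d) = (-5 + d)*(7 + d))
q(J, f) = 1 (q(J, f) = (J + f)/(J + f) = 1)
q(4 - 8*(-1), S(-6))/(-63407) = 1/(-63407) = 1*(-1/63407) = -1/63407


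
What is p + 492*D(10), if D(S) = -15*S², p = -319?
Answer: -738319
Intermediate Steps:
p + 492*D(10) = -319 + 492*(-15*10²) = -319 + 492*(-15*100) = -319 + 492*(-1500) = -319 - 738000 = -738319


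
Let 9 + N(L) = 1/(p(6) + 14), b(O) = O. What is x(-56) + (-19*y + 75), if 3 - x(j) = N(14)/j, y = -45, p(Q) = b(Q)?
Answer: 1044781/1120 ≈ 932.84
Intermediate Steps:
p(Q) = Q
N(L) = -179/20 (N(L) = -9 + 1/(6 + 14) = -9 + 1/20 = -179/20)
x(j) = 3 + 179/(20*j) (x(j) = 3 - (-179)/(20*j) = 3 + 179/(20*j))
x(-56) + (-19*y + 75) = (3 + (179/20)/(-56)) + (-19*(-45) + 75) = (3 + (179/20)*(-1/56)) + (855 + 75) = (3 - 179/1120) + 930 = 3181/1120 + 930 = 1044781/1120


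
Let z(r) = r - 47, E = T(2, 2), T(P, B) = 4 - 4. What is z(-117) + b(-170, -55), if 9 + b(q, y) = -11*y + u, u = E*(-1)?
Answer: 432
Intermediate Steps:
T(P, B) = 0
E = 0
z(r) = -47 + r
u = 0 (u = 0*(-1) = 0)
b(q, y) = -9 - 11*y (b(q, y) = -9 + (-11*y + 0) = -9 - 11*y)
z(-117) + b(-170, -55) = (-47 - 117) + (-9 - 11*(-55)) = -164 + (-9 + 605) = -164 + 596 = 432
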